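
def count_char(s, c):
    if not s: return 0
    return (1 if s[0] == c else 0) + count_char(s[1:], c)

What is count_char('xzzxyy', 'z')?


s[0]='x' != 'z' -> 0
s[0]='z' == 'z' -> 1
s[0]='z' == 'z' -> 1
s[0]='x' != 'z' -> 0
s[0]='y' != 'z' -> 0
s[0]='y' != 'z' -> 0
Sum: 0 + 1 + 1 + 0 + 0 + 0 = 2

2


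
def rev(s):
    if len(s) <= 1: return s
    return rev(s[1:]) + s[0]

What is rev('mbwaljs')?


rev('mbwaljs') = rev('bwaljs') + 'm'
rev('bwaljs') = rev('waljs') + 'b'
rev('waljs') = rev('aljs') + 'w'
rev('aljs') = rev('ljs') + 'a'
rev('ljs') = rev('js') + 'l'
rev('js') = rev('s') + 'j'
rev('s') = 's'  (base case)
Concatenating: 's' + 'j' + 'l' + 'a' + 'w' + 'b' + 'm' = 'sjlawbm'

sjlawbm


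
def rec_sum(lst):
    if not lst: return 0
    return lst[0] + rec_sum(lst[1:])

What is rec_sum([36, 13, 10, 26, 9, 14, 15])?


rec_sum([36, 13, 10, 26, 9, 14, 15]) = 36 + rec_sum([13, 10, 26, 9, 14, 15])
rec_sum([13, 10, 26, 9, 14, 15]) = 13 + rec_sum([10, 26, 9, 14, 15])
rec_sum([10, 26, 9, 14, 15]) = 10 + rec_sum([26, 9, 14, 15])
rec_sum([26, 9, 14, 15]) = 26 + rec_sum([9, 14, 15])
rec_sum([9, 14, 15]) = 9 + rec_sum([14, 15])
rec_sum([14, 15]) = 14 + rec_sum([15])
rec_sum([15]) = 15 + rec_sum([])
rec_sum([]) = 0  (base case)
Total: 36 + 13 + 10 + 26 + 9 + 14 + 15 + 0 = 123

123


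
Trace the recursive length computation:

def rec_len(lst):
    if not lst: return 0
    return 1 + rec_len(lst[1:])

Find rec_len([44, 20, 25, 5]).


rec_len([44, 20, 25, 5]) = 1 + rec_len([20, 25, 5])
rec_len([20, 25, 5]) = 1 + rec_len([25, 5])
rec_len([25, 5]) = 1 + rec_len([5])
rec_len([5]) = 1 + rec_len([])
rec_len([]) = 0  (base case)
Unwinding: 1 + 1 + 1 + 1 + 0 = 4

4


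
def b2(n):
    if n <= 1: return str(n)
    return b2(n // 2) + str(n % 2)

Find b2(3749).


b2(3749) = b2(1874) + '1'
b2(1874) = b2(937) + '0'
b2(937) = b2(468) + '1'
b2(468) = b2(234) + '0'
b2(234) = b2(117) + '0'
b2(117) = b2(58) + '1'
b2(58) = b2(29) + '0'
b2(29) = b2(14) + '1'
b2(14) = b2(7) + '0'
b2(7) = b2(3) + '1'
b2(3) = b2(1) + '1'
b2(1) = '1'  (base case)
Concatenating: '1' + '1' + '1' + '0' + '1' + '0' + '1' + '0' + '0' + '1' + '0' + '1' = '111010100101'

111010100101


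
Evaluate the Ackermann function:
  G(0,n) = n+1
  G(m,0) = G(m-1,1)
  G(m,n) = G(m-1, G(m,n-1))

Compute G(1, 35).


G(1, 35) = G(0, G(1, 34))
  G(1, 34) = G(0, G(1, 33))
    G(1, 33) = G(0, G(1, 32))
      G(1, 32) = G(0, G(1, 31))
        G(1, 31) = G(0, G(1, 30))
          G(1, 30) = G(0, G(1, 29))
          G(1, 29) = G(0, G(1, 28))
          G(1, 28) = G(0, G(1, 27))
          G(1, 27) = G(0, G(1, 26))
          G(1, 26) = G(0, G(1, 25))
          G(1, 25) = G(0, G(1, 24))
          G(1, 24) = G(0, G(1, 23))
          G(1, 23) = G(0, G(1, 22))
          G(1, 22) = G(0, G(1, 21))
          G(1, 21) = G(0, G(1, 20))
          G(1, 20) = G(0, G(1, 19))
          G(1, 19) = G(0, G(1, 18))
          G(1, 18) = G(0, G(1, 17))
          G(1, 17) = G(0, G(1, 16))
          G(1, 16) = G(0, G(1, 15))
          G(1, 15) = G(0, G(1, 14))
          G(1, 14) = G(0, G(1, 13))
          G(1, 13) = G(0, G(1, 12))
          G(1, 12) = G(0, G(1, 11))
          G(1, 11) = G(0, G(1, 10))
... (trace truncated)
Result: G(1, 35) = 37

37


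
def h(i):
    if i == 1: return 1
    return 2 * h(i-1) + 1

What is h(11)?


h(11) = 2 * h(10) + 1
h(10) = 2 * h(9) + 1
h(9) = 2 * h(8) + 1
h(8) = 2 * h(7) + 1
h(7) = 2 * h(6) + 1
h(6) = 2 * h(5) + 1
h(5) = 2 * h(4) + 1
h(4) = 2 * h(3) + 1
h(3) = 2 * h(2) + 1
h(2) = 2 * h(1) + 1
h(1) = 1  (base case)
h(2) = 2 * 1 + 1 = 3
h(3) = 2 * 3 + 1 = 7
h(4) = 2 * 7 + 1 = 15
h(5) = 2 * 15 + 1 = 31
h(6) = 2 * 31 + 1 = 63
h(7) = 2 * 63 + 1 = 127
h(8) = 2 * 127 + 1 = 255
h(9) = 2 * 255 + 1 = 511
h(10) = 2 * 511 + 1 = 1023
h(11) = 2 * 1023 + 1 = 2047

2047


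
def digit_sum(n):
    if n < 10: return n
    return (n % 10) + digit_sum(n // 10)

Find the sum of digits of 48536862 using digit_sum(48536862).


digit_sum(48536862) = 2 + digit_sum(4853686)
digit_sum(4853686) = 6 + digit_sum(485368)
digit_sum(485368) = 8 + digit_sum(48536)
digit_sum(48536) = 6 + digit_sum(4853)
digit_sum(4853) = 3 + digit_sum(485)
digit_sum(485) = 5 + digit_sum(48)
digit_sum(48) = 8 + digit_sum(4)
digit_sum(4) = 4  (base case)
Total: 2 + 6 + 8 + 6 + 3 + 5 + 8 + 4 = 42

42


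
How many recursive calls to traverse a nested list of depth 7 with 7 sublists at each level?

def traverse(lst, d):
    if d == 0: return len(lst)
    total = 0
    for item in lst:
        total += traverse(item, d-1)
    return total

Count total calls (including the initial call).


At depth 0 (root): 1 call
At depth 1: each of 1 parents calls traverse on 7 children = 7 calls
At depth 2: each of 7 parents calls traverse on 7 children = 49 calls
At depth 3: each of 49 parents calls traverse on 7 children = 343 calls
At depth 4: each of 343 parents calls traverse on 7 children = 2401 calls
At depth 5: each of 2401 parents calls traverse on 7 children = 16807 calls
At depth 6: each of 16807 parents calls traverse on 7 children = 117649 calls
At depth 7: each of 117649 parents calls traverse on 7 children = 823543 calls
Total: 1 + 7 + 49 + 343 + 2401 + 16807 + 117649 + 823543 = 960800

960800


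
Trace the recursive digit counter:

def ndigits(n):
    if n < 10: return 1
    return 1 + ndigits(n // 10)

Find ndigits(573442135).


ndigits(573442135) = 1 + ndigits(57344213)
ndigits(57344213) = 1 + ndigits(5734421)
ndigits(5734421) = 1 + ndigits(573442)
ndigits(573442) = 1 + ndigits(57344)
ndigits(57344) = 1 + ndigits(5734)
ndigits(5734) = 1 + ndigits(573)
ndigits(573) = 1 + ndigits(57)
ndigits(57) = 1 + ndigits(5)
ndigits(5) = 1  (base case: 5 < 10)
Unwinding: 1 + 1 + 1 + 1 + 1 + 1 + 1 + 1 + 1 = 9

9


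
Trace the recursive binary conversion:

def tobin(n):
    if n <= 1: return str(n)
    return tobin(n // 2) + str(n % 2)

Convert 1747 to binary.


tobin(1747) = tobin(873) + '1'
tobin(873) = tobin(436) + '1'
tobin(436) = tobin(218) + '0'
tobin(218) = tobin(109) + '0'
tobin(109) = tobin(54) + '1'
tobin(54) = tobin(27) + '0'
tobin(27) = tobin(13) + '1'
tobin(13) = tobin(6) + '1'
tobin(6) = tobin(3) + '0'
tobin(3) = tobin(1) + '1'
tobin(1) = '1'  (base case)
Concatenating: '1' + '1' + '0' + '1' + '1' + '0' + '1' + '0' + '0' + '1' + '1' = '11011010011'

11011010011


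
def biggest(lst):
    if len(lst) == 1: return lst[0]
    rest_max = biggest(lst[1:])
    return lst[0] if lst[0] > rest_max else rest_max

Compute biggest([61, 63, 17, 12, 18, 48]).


biggest([61, 63, 17, 12, 18, 48]): compare 61 with biggest([63, 17, 12, 18, 48])
biggest([63, 17, 12, 18, 48]): compare 63 with biggest([17, 12, 18, 48])
biggest([17, 12, 18, 48]): compare 17 with biggest([12, 18, 48])
biggest([12, 18, 48]): compare 12 with biggest([18, 48])
biggest([18, 48]): compare 18 with biggest([48])
biggest([48]) = 48  (base case)
Compare 18 with 48 -> 48
Compare 12 with 48 -> 48
Compare 17 with 48 -> 48
Compare 63 with 48 -> 63
Compare 61 with 63 -> 63

63


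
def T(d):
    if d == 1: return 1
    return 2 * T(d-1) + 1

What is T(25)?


T(25) = 2 * T(24) + 1
T(24) = 2 * T(23) + 1
T(23) = 2 * T(22) + 1
T(22) = 2 * T(21) + 1
T(21) = 2 * T(20) + 1
T(20) = 2 * T(19) + 1
T(19) = 2 * T(18) + 1
T(18) = 2 * T(17) + 1
T(17) = 2 * T(16) + 1
T(16) = 2 * T(15) + 1
T(15) = 2 * T(14) + 1
T(14) = 2 * T(13) + 1
T(13) = 2 * T(12) + 1
T(12) = 2 * T(11) + 1
T(11) = 2 * T(10) + 1
T(10) = 2 * T(9) + 1
T(9) = 2 * T(8) + 1
T(8) = 2 * T(7) + 1
T(7) = 2 * T(6) + 1
T(6) = 2 * T(5) + 1
T(5) = 2 * T(4) + 1
T(4) = 2 * T(3) + 1
T(3) = 2 * T(2) + 1
T(2) = 2 * T(1) + 1
T(1) = 1  (base case)
T(2) = 2 * 1 + 1 = 3
T(3) = 2 * 3 + 1 = 7
T(4) = 2 * 7 + 1 = 15
T(5) = 2 * 15 + 1 = 31
T(6) = 2 * 31 + 1 = 63
T(7) = 2 * 63 + 1 = 127
T(8) = 2 * 127 + 1 = 255
T(9) = 2 * 255 + 1 = 511
T(10) = 2 * 511 + 1 = 1023
T(11) = 2 * 1023 + 1 = 2047
T(12) = 2 * 2047 + 1 = 4095
T(13) = 2 * 4095 + 1 = 8191
T(14) = 2 * 8191 + 1 = 16383
T(15) = 2 * 16383 + 1 = 32767
T(16) = 2 * 32767 + 1 = 65535
T(17) = 2 * 65535 + 1 = 131071
T(18) = 2 * 131071 + 1 = 262143
T(19) = 2 * 262143 + 1 = 524287
T(20) = 2 * 524287 + 1 = 1048575
T(21) = 2 * 1048575 + 1 = 2097151
T(22) = 2 * 2097151 + 1 = 4194303
T(23) = 2 * 4194303 + 1 = 8388607
T(24) = 2 * 8388607 + 1 = 16777215
T(25) = 2 * 16777215 + 1 = 33554431

33554431


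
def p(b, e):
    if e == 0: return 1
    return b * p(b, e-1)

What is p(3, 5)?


p(3, 5)
= 3 * p(3, 4)
= 3 * 3 * p(3, 3)
= 3 * 3 * 3 * p(3, 2)
= 3 * 3 * 3 * 3 * p(3, 1)
= 3 * 3 * 3 * 3 * 3 * p(3, 0)
= 3 * 3 * 3 * 3 * 3 * 1
= 243

243


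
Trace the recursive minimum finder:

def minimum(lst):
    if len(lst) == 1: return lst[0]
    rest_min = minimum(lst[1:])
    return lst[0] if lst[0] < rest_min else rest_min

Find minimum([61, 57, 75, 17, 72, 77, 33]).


minimum([61, 57, 75, 17, 72, 77, 33]): compare 61 with minimum([57, 75, 17, 72, 77, 33])
minimum([57, 75, 17, 72, 77, 33]): compare 57 with minimum([75, 17, 72, 77, 33])
minimum([75, 17, 72, 77, 33]): compare 75 with minimum([17, 72, 77, 33])
minimum([17, 72, 77, 33]): compare 17 with minimum([72, 77, 33])
minimum([72, 77, 33]): compare 72 with minimum([77, 33])
minimum([77, 33]): compare 77 with minimum([33])
minimum([33]) = 33  (base case)
Compare 77 with 33 -> 33
Compare 72 with 33 -> 33
Compare 17 with 33 -> 17
Compare 75 with 17 -> 17
Compare 57 with 17 -> 17
Compare 61 with 17 -> 17

17


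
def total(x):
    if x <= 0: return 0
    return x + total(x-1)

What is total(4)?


total(4)
= 4 + 3 + 2 + 1 + total(0)
= 4 + 3 + 2 + 1 + 0
= 10

10


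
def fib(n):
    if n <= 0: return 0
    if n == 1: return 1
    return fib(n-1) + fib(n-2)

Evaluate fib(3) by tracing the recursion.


Computing fib(3) bottom-up:
fib(0) = 0
fib(1) = 1
fib(2) = fib(1) + fib(0) = 1 + 0 = 1
fib(3) = fib(2) + fib(1) = 1 + 1 = 2

2


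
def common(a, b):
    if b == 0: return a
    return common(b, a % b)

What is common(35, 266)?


common(35, 266) = common(266, 35)
common(266, 35) = common(35, 21)
common(35, 21) = common(21, 14)
common(21, 14) = common(14, 7)
common(14, 7) = common(7, 0)
common(7, 0) = 7  (base case)

7


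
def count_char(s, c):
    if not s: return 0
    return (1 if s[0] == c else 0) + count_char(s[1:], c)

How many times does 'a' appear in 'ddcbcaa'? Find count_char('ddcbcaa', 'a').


s[0]='d' != 'a' -> 0
s[0]='d' != 'a' -> 0
s[0]='c' != 'a' -> 0
s[0]='b' != 'a' -> 0
s[0]='c' != 'a' -> 0
s[0]='a' == 'a' -> 1
s[0]='a' == 'a' -> 1
Sum: 0 + 0 + 0 + 0 + 0 + 1 + 1 = 2

2


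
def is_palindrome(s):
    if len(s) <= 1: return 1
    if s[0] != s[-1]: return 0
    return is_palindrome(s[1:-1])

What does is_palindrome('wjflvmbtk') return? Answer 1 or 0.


is_palindrome('wjflvmbtk'): s[0]='w' != s[-1]='k' -> return 0
Result: 0 (not a palindrome)

0


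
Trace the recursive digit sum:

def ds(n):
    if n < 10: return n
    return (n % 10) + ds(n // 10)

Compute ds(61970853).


ds(61970853) = 3 + ds(6197085)
ds(6197085) = 5 + ds(619708)
ds(619708) = 8 + ds(61970)
ds(61970) = 0 + ds(6197)
ds(6197) = 7 + ds(619)
ds(619) = 9 + ds(61)
ds(61) = 1 + ds(6)
ds(6) = 6  (base case)
Total: 3 + 5 + 8 + 0 + 7 + 9 + 1 + 6 = 39

39


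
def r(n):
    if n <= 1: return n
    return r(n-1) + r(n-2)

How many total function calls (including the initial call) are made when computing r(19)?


Let C(n) = total calls for r(n)
C(0) = 1, C(1) = 1
C(2) = 1 + C(1) + C(0) = 1 + 1 + 1 = 3
C(3) = 1 + C(2) + C(1) = 1 + 3 + 1 = 5
C(4) = 1 + C(3) + C(2) = 1 + 5 + 3 = 9
C(5) = 1 + C(4) + C(3) = 1 + 9 + 5 = 15
C(6) = 1 + C(5) + C(4) = 1 + 15 + 9 = 25
C(7) = 1 + C(6) + C(5) = 1 + 25 + 15 = 41
C(8) = 1 + C(7) + C(6) = 1 + 41 + 25 = 67
C(9) = 1 + C(8) + C(7) = 1 + 67 + 41 = 109
C(10) = 1 + C(9) + C(8) = 1 + 109 + 67 = 177
C(11) = 1 + C(10) + C(9) = 1 + 177 + 109 = 287
C(12) = 1 + C(11) + C(10) = 1 + 287 + 177 = 465
C(13) = 1 + C(12) + C(11) = 1 + 465 + 287 = 753
C(14) = 1 + C(13) + C(12) = 1 + 753 + 465 = 1219
C(15) = 1 + C(14) + C(13) = 1 + 1219 + 753 = 1973
C(16) = 1 + C(15) + C(14) = 1 + 1973 + 1219 = 3193
C(17) = 1 + C(16) + C(15) = 1 + 3193 + 1973 = 5167
C(18) = 1 + C(17) + C(16) = 1 + 5167 + 3193 = 8361
C(19) = 1 + C(18) + C(17) = 1 + 8361 + 5167 = 13529

13529


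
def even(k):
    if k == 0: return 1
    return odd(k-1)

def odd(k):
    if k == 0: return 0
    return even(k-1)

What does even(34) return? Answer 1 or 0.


even(34) = odd(33)
odd(33) = even(32)
even(32) = odd(31)
odd(31) = even(30)
even(30) = odd(29)
odd(29) = even(28)
even(28) = odd(27)
odd(27) = even(26)
even(26) = odd(25)
odd(25) = even(24)
even(24) = odd(23)
odd(23) = even(22)
even(22) = odd(21)
odd(21) = even(20)
even(20) = odd(19)
odd(19) = even(18)
even(18) = odd(17)
odd(17) = even(16)
even(16) = odd(15)
odd(15) = even(14)
even(14) = odd(13)
odd(13) = even(12)
even(12) = odd(11)
odd(11) = even(10)
even(10) = odd(9)
odd(9) = even(8)
even(8) = odd(7)
odd(7) = even(6)
even(6) = odd(5)
odd(5) = even(4)
even(4) = odd(3)
odd(3) = even(2)
even(2) = odd(1)
odd(1) = even(0)
even(0) = 1  (base case)
Result: 1

1


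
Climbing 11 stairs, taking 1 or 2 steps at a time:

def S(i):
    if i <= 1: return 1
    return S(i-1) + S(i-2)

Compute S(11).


Building up from base cases:
S(0) = 1
S(1) = 1
S(2) = S(1) + S(0) = 1 + 1 = 2
S(3) = S(2) + S(1) = 2 + 1 = 3
S(4) = S(3) + S(2) = 3 + 2 = 5
S(5) = S(4) + S(3) = 5 + 3 = 8
S(6) = S(5) + S(4) = 8 + 5 = 13
S(7) = S(6) + S(5) = 13 + 8 = 21
S(8) = S(7) + S(6) = 21 + 13 = 34
S(9) = S(8) + S(7) = 34 + 21 = 55
S(10) = S(9) + S(8) = 55 + 34 = 89
S(11) = S(10) + S(9) = 89 + 55 = 144

144


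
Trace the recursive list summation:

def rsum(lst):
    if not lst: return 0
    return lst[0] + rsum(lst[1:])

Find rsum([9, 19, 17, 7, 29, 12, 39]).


rsum([9, 19, 17, 7, 29, 12, 39]) = 9 + rsum([19, 17, 7, 29, 12, 39])
rsum([19, 17, 7, 29, 12, 39]) = 19 + rsum([17, 7, 29, 12, 39])
rsum([17, 7, 29, 12, 39]) = 17 + rsum([7, 29, 12, 39])
rsum([7, 29, 12, 39]) = 7 + rsum([29, 12, 39])
rsum([29, 12, 39]) = 29 + rsum([12, 39])
rsum([12, 39]) = 12 + rsum([39])
rsum([39]) = 39 + rsum([])
rsum([]) = 0  (base case)
Total: 9 + 19 + 17 + 7 + 29 + 12 + 39 + 0 = 132

132


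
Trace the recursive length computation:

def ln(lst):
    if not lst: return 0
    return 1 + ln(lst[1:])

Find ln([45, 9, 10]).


ln([45, 9, 10]) = 1 + ln([9, 10])
ln([9, 10]) = 1 + ln([10])
ln([10]) = 1 + ln([])
ln([]) = 0  (base case)
Unwinding: 1 + 1 + 1 + 0 = 3

3


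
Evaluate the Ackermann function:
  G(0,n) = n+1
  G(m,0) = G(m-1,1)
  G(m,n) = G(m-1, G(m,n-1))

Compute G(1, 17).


G(1, 17) = G(0, G(1, 16))
  G(1, 16) = G(0, G(1, 15))
    G(1, 15) = G(0, G(1, 14))
      G(1, 14) = G(0, G(1, 13))
        G(1, 13) = G(0, G(1, 12))
          G(1, 12) = G(0, G(1, 11))
          G(1, 11) = G(0, G(1, 10))
          G(1, 10) = G(0, G(1, 9))
          G(1, 9) = G(0, G(1, 8))
          G(1, 8) = G(0, G(1, 7))
          G(1, 7) = G(0, G(1, 6))
          G(1, 6) = G(0, G(1, 5))
          G(1, 5) = G(0, G(1, 4))
          G(1, 4) = G(0, G(1, 3))
          G(1, 3) = G(0, G(1, 2))
          G(1, 2) = G(0, G(1, 1))
          G(1, 1) = G(0, G(1, 0))
          G(1, 0) = G(0, 1)
          G(0, 1) = 2
            = G(0, 2)
          G(0, 2) = 3
            = G(0, 3)
          G(0, 3) = 4
            = G(0, 4)
          G(0, 4) = 5
... (trace truncated)
Result: G(1, 17) = 19

19


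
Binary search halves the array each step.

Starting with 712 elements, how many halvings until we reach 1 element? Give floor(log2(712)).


712 / 2 = 356
356 / 2 = 178
178 / 2 = 89
89 / 2 = 44
44 / 2 = 22
22 / 2 = 11
11 / 2 = 5
5 / 2 = 2
2 / 2 = 1
Reached 1 after 9 halvings

9


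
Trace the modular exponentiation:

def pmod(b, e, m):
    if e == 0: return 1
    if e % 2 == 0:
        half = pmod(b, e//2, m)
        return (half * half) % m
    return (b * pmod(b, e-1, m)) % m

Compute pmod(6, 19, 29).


pmod(6, 19, 29): e is odd, compute pmod(6, 18, 29)
  pmod(6, 18, 29): e is even, compute pmod(6, 9, 29)
    pmod(6, 9, 29): e is odd, compute pmod(6, 8, 29)
      pmod(6, 8, 29): e is even, compute pmod(6, 4, 29)
        pmod(6, 4, 29): e is even, compute pmod(6, 2, 29)
          pmod(6, 2, 29): e is even, compute pmod(6, 1, 29)
          pmod(6, 1, 29): e is odd, compute pmod(6, 0, 29)
          pmod(6, 0, 29) = 1
          (6 * 1) % 29 = 6
          half=6, (6*6) % 29 = 7
        half=7, (7*7) % 29 = 20
      half=20, (20*20) % 29 = 23
    (6 * 23) % 29 = 22
  half=22, (22*22) % 29 = 20
(6 * 20) % 29 = 4

4


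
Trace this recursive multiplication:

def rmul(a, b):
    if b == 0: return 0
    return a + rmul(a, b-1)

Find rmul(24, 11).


rmul(24, 11) = 24 + rmul(24, 10)
rmul(24, 10) = 24 + rmul(24, 9)
rmul(24, 9) = 24 + rmul(24, 8)
rmul(24, 8) = 24 + rmul(24, 7)
rmul(24, 7) = 24 + rmul(24, 6)
rmul(24, 6) = 24 + rmul(24, 5)
rmul(24, 5) = 24 + rmul(24, 4)
rmul(24, 4) = 24 + rmul(24, 3)
rmul(24, 3) = 24 + rmul(24, 2)
rmul(24, 2) = 24 + rmul(24, 1)
rmul(24, 1) = 24 + rmul(24, 0)
rmul(24, 0) = 0  (base case)
Total: 24 + 24 + 24 + 24 + 24 + 24 + 24 + 24 + 24 + 24 + 24 + 0 = 264

264


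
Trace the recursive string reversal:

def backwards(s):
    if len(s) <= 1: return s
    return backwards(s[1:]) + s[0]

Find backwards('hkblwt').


backwards('hkblwt') = backwards('kblwt') + 'h'
backwards('kblwt') = backwards('blwt') + 'k'
backwards('blwt') = backwards('lwt') + 'b'
backwards('lwt') = backwards('wt') + 'l'
backwards('wt') = backwards('t') + 'w'
backwards('t') = 't'  (base case)
Concatenating: 't' + 'w' + 'l' + 'b' + 'k' + 'h' = 'twlbkh'

twlbkh


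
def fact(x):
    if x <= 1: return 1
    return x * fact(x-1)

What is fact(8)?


fact(8)
= 8 * fact(7)
= 8 * 7 * fact(6)
= 8 * 7 * 6 * fact(5)
= 8 * 7 * 6 * 5 * fact(4)
= 8 * 7 * 6 * 5 * 4 * fact(3)
= 8 * 7 * 6 * 5 * 4 * 3 * fact(2)
= 8 * 7 * 6 * 5 * 4 * 3 * 2 * fact(1)
= 8 * 7 * 6 * 5 * 4 * 3 * 2 * 1
= 40320

40320


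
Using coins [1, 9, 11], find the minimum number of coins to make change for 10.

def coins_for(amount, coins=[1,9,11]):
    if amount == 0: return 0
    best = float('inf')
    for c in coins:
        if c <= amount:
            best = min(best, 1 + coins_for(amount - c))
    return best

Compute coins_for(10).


Building up with DP:
coins_for(0) = 0
coins_for(1) = min(1+coins_for(0)=1+0=1) = 1
coins_for(2) = min(1+coins_for(1)=1+1=2) = 2
coins_for(3) = min(1+coins_for(2)=1+2=3) = 3
coins_for(4) = min(1+coins_for(3)=1+3=4) = 4
coins_for(5) = min(1+coins_for(4)=1+4=5) = 5
coins_for(6) = min(1+coins_for(5)=1+5=6) = 6
coins_for(7) = min(1+coins_for(6)=1+6=7) = 7
coins_for(8) = min(1+coins_for(7)=1+7=8) = 8
coins_for(9) = min(1+coins_for(8)=1+8=9, 1+coins_for(0)=1+0=1) = 1
coins_for(10) = min(1+coins_for(9)=1+1=2, 1+coins_for(1)=1+1=2) = 2

2


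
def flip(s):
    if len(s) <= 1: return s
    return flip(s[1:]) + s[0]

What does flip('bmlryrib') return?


flip('bmlryrib') = flip('mlryrib') + 'b'
flip('mlryrib') = flip('lryrib') + 'm'
flip('lryrib') = flip('ryrib') + 'l'
flip('ryrib') = flip('yrib') + 'r'
flip('yrib') = flip('rib') + 'y'
flip('rib') = flip('ib') + 'r'
flip('ib') = flip('b') + 'i'
flip('b') = 'b'  (base case)
Concatenating: 'b' + 'i' + 'r' + 'y' + 'r' + 'l' + 'm' + 'b' = 'biryrlmb'

biryrlmb


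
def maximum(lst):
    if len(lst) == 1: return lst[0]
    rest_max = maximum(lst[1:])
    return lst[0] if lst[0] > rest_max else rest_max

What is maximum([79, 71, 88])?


maximum([79, 71, 88]): compare 79 with maximum([71, 88])
maximum([71, 88]): compare 71 with maximum([88])
maximum([88]) = 88  (base case)
Compare 71 with 88 -> 88
Compare 79 with 88 -> 88

88


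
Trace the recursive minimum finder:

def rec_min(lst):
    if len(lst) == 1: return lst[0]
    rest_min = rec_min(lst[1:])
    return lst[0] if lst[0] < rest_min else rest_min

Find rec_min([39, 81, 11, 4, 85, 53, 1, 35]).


rec_min([39, 81, 11, 4, 85, 53, 1, 35]): compare 39 with rec_min([81, 11, 4, 85, 53, 1, 35])
rec_min([81, 11, 4, 85, 53, 1, 35]): compare 81 with rec_min([11, 4, 85, 53, 1, 35])
rec_min([11, 4, 85, 53, 1, 35]): compare 11 with rec_min([4, 85, 53, 1, 35])
rec_min([4, 85, 53, 1, 35]): compare 4 with rec_min([85, 53, 1, 35])
rec_min([85, 53, 1, 35]): compare 85 with rec_min([53, 1, 35])
rec_min([53, 1, 35]): compare 53 with rec_min([1, 35])
rec_min([1, 35]): compare 1 with rec_min([35])
rec_min([35]) = 35  (base case)
Compare 1 with 35 -> 1
Compare 53 with 1 -> 1
Compare 85 with 1 -> 1
Compare 4 with 1 -> 1
Compare 11 with 1 -> 1
Compare 81 with 1 -> 1
Compare 39 with 1 -> 1

1


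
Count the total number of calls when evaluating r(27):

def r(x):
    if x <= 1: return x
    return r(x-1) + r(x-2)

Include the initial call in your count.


Let C(n) = total calls for r(n)
C(0) = 1, C(1) = 1
C(2) = 1 + C(1) + C(0) = 1 + 1 + 1 = 3
C(3) = 1 + C(2) + C(1) = 1 + 3 + 1 = 5
C(4) = 1 + C(3) + C(2) = 1 + 5 + 3 = 9
C(5) = 1 + C(4) + C(3) = 1 + 9 + 5 = 15
C(6) = 1 + C(5) + C(4) = 1 + 15 + 9 = 25
C(7) = 1 + C(6) + C(5) = 1 + 25 + 15 = 41
C(8) = 1 + C(7) + C(6) = 1 + 41 + 25 = 67
C(9) = 1 + C(8) + C(7) = 1 + 67 + 41 = 109
C(10) = 1 + C(9) + C(8) = 1 + 109 + 67 = 177
C(11) = 1 + C(10) + C(9) = 1 + 177 + 109 = 287
C(12) = 1 + C(11) + C(10) = 1 + 287 + 177 = 465
C(13) = 1 + C(12) + C(11) = 1 + 465 + 287 = 753
C(14) = 1 + C(13) + C(12) = 1 + 753 + 465 = 1219
C(15) = 1 + C(14) + C(13) = 1 + 1219 + 753 = 1973
C(16) = 1 + C(15) + C(14) = 1 + 1973 + 1219 = 3193
C(17) = 1 + C(16) + C(15) = 1 + 3193 + 1973 = 5167
C(18) = 1 + C(17) + C(16) = 1 + 5167 + 3193 = 8361
C(19) = 1 + C(18) + C(17) = 1 + 8361 + 5167 = 13529
C(20) = 1 + C(19) + C(18) = 1 + 13529 + 8361 = 21891
C(21) = 1 + C(20) + C(19) = 1 + 21891 + 13529 = 35421
C(22) = 1 + C(21) + C(20) = 1 + 35421 + 21891 = 57313
C(23) = 1 + C(22) + C(21) = 1 + 57313 + 35421 = 92735
C(24) = 1 + C(23) + C(22) = 1 + 92735 + 57313 = 150049
C(25) = 1 + C(24) + C(23) = 1 + 150049 + 92735 = 242785
C(26) = 1 + C(25) + C(24) = 1 + 242785 + 150049 = 392835
C(27) = 1 + C(26) + C(25) = 1 + 392835 + 242785 = 635621

635621


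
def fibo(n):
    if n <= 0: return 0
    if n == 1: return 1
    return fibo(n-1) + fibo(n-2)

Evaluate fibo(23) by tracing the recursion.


Computing fibo(23) bottom-up:
fibo(0) = 0
fibo(1) = 1
fibo(2) = fibo(1) + fibo(0) = 1 + 0 = 1
fibo(3) = fibo(2) + fibo(1) = 1 + 1 = 2
fibo(4) = fibo(3) + fibo(2) = 2 + 1 = 3
fibo(5) = fibo(4) + fibo(3) = 3 + 2 = 5
fibo(6) = fibo(5) + fibo(4) = 5 + 3 = 8
fibo(7) = fibo(6) + fibo(5) = 8 + 5 = 13
fibo(8) = fibo(7) + fibo(6) = 13 + 8 = 21
fibo(9) = fibo(8) + fibo(7) = 21 + 13 = 34
fibo(10) = fibo(9) + fibo(8) = 34 + 21 = 55
fibo(11) = fibo(10) + fibo(9) = 55 + 34 = 89
fibo(12) = fibo(11) + fibo(10) = 89 + 55 = 144
fibo(13) = fibo(12) + fibo(11) = 144 + 89 = 233
fibo(14) = fibo(13) + fibo(12) = 233 + 144 = 377
fibo(15) = fibo(14) + fibo(13) = 377 + 233 = 610
fibo(16) = fibo(15) + fibo(14) = 610 + 377 = 987
fibo(17) = fibo(16) + fibo(15) = 987 + 610 = 1597
fibo(18) = fibo(17) + fibo(16) = 1597 + 987 = 2584
fibo(19) = fibo(18) + fibo(17) = 2584 + 1597 = 4181
fibo(20) = fibo(19) + fibo(18) = 4181 + 2584 = 6765
fibo(21) = fibo(20) + fibo(19) = 6765 + 4181 = 10946
fibo(22) = fibo(21) + fibo(20) = 10946 + 6765 = 17711
fibo(23) = fibo(22) + fibo(21) = 17711 + 10946 = 28657

28657


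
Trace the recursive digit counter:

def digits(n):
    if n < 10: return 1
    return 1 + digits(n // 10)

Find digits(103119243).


digits(103119243) = 1 + digits(10311924)
digits(10311924) = 1 + digits(1031192)
digits(1031192) = 1 + digits(103119)
digits(103119) = 1 + digits(10311)
digits(10311) = 1 + digits(1031)
digits(1031) = 1 + digits(103)
digits(103) = 1 + digits(10)
digits(10) = 1 + digits(1)
digits(1) = 1  (base case: 1 < 10)
Unwinding: 1 + 1 + 1 + 1 + 1 + 1 + 1 + 1 + 1 = 9

9


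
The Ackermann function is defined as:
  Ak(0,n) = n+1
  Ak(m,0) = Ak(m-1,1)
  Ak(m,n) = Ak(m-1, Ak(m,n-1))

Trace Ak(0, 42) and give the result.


Ak(0, 42) = 43
Result: Ak(0, 42) = 43

43


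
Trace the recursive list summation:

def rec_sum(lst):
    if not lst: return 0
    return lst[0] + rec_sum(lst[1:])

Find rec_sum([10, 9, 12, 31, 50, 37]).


rec_sum([10, 9, 12, 31, 50, 37]) = 10 + rec_sum([9, 12, 31, 50, 37])
rec_sum([9, 12, 31, 50, 37]) = 9 + rec_sum([12, 31, 50, 37])
rec_sum([12, 31, 50, 37]) = 12 + rec_sum([31, 50, 37])
rec_sum([31, 50, 37]) = 31 + rec_sum([50, 37])
rec_sum([50, 37]) = 50 + rec_sum([37])
rec_sum([37]) = 37 + rec_sum([])
rec_sum([]) = 0  (base case)
Total: 10 + 9 + 12 + 31 + 50 + 37 + 0 = 149

149


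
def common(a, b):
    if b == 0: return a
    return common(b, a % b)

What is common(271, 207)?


common(271, 207) = common(207, 64)
common(207, 64) = common(64, 15)
common(64, 15) = common(15, 4)
common(15, 4) = common(4, 3)
common(4, 3) = common(3, 1)
common(3, 1) = common(1, 0)
common(1, 0) = 1  (base case)

1


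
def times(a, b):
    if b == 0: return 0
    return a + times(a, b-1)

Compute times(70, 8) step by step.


times(70, 8) = 70 + times(70, 7)
times(70, 7) = 70 + times(70, 6)
times(70, 6) = 70 + times(70, 5)
times(70, 5) = 70 + times(70, 4)
times(70, 4) = 70 + times(70, 3)
times(70, 3) = 70 + times(70, 2)
times(70, 2) = 70 + times(70, 1)
times(70, 1) = 70 + times(70, 0)
times(70, 0) = 0  (base case)
Total: 70 + 70 + 70 + 70 + 70 + 70 + 70 + 70 + 0 = 560

560


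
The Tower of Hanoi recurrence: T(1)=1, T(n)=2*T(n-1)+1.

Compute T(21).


T(21) = 2 * T(20) + 1
T(20) = 2 * T(19) + 1
T(19) = 2 * T(18) + 1
T(18) = 2 * T(17) + 1
T(17) = 2 * T(16) + 1
T(16) = 2 * T(15) + 1
T(15) = 2 * T(14) + 1
T(14) = 2 * T(13) + 1
T(13) = 2 * T(12) + 1
T(12) = 2 * T(11) + 1
T(11) = 2 * T(10) + 1
T(10) = 2 * T(9) + 1
T(9) = 2 * T(8) + 1
T(8) = 2 * T(7) + 1
T(7) = 2 * T(6) + 1
T(6) = 2 * T(5) + 1
T(5) = 2 * T(4) + 1
T(4) = 2 * T(3) + 1
T(3) = 2 * T(2) + 1
T(2) = 2 * T(1) + 1
T(1) = 1  (base case)
T(2) = 2 * 1 + 1 = 3
T(3) = 2 * 3 + 1 = 7
T(4) = 2 * 7 + 1 = 15
T(5) = 2 * 15 + 1 = 31
T(6) = 2 * 31 + 1 = 63
T(7) = 2 * 63 + 1 = 127
T(8) = 2 * 127 + 1 = 255
T(9) = 2 * 255 + 1 = 511
T(10) = 2 * 511 + 1 = 1023
T(11) = 2 * 1023 + 1 = 2047
T(12) = 2 * 2047 + 1 = 4095
T(13) = 2 * 4095 + 1 = 8191
T(14) = 2 * 8191 + 1 = 16383
T(15) = 2 * 16383 + 1 = 32767
T(16) = 2 * 32767 + 1 = 65535
T(17) = 2 * 65535 + 1 = 131071
T(18) = 2 * 131071 + 1 = 262143
T(19) = 2 * 262143 + 1 = 524287
T(20) = 2 * 524287 + 1 = 1048575
T(21) = 2 * 1048575 + 1 = 2097151

2097151


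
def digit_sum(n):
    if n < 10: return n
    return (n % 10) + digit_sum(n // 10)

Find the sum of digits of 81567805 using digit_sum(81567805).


digit_sum(81567805) = 5 + digit_sum(8156780)
digit_sum(8156780) = 0 + digit_sum(815678)
digit_sum(815678) = 8 + digit_sum(81567)
digit_sum(81567) = 7 + digit_sum(8156)
digit_sum(8156) = 6 + digit_sum(815)
digit_sum(815) = 5 + digit_sum(81)
digit_sum(81) = 1 + digit_sum(8)
digit_sum(8) = 8  (base case)
Total: 5 + 0 + 8 + 7 + 6 + 5 + 1 + 8 = 40

40


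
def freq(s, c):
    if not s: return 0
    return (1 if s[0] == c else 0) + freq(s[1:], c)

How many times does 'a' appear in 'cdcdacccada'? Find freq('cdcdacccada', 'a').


s[0]='c' != 'a' -> 0
s[0]='d' != 'a' -> 0
s[0]='c' != 'a' -> 0
s[0]='d' != 'a' -> 0
s[0]='a' == 'a' -> 1
s[0]='c' != 'a' -> 0
s[0]='c' != 'a' -> 0
s[0]='c' != 'a' -> 0
s[0]='a' == 'a' -> 1
s[0]='d' != 'a' -> 0
s[0]='a' == 'a' -> 1
Sum: 0 + 0 + 0 + 0 + 1 + 0 + 0 + 0 + 1 + 0 + 1 = 3

3


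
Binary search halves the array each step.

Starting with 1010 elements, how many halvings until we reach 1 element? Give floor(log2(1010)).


1010 / 2 = 505
505 / 2 = 252
252 / 2 = 126
126 / 2 = 63
63 / 2 = 31
31 / 2 = 15
15 / 2 = 7
7 / 2 = 3
3 / 2 = 1
Reached 1 after 9 halvings

9


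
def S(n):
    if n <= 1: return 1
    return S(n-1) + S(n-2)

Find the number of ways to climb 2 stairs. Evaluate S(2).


Building up from base cases:
S(0) = 1
S(1) = 1
S(2) = S(1) + S(0) = 1 + 1 = 2

2


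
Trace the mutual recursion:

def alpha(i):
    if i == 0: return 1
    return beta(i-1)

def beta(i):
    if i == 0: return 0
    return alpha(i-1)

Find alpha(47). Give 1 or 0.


alpha(47) = beta(46)
beta(46) = alpha(45)
alpha(45) = beta(44)
beta(44) = alpha(43)
alpha(43) = beta(42)
beta(42) = alpha(41)
alpha(41) = beta(40)
beta(40) = alpha(39)
alpha(39) = beta(38)
beta(38) = alpha(37)
alpha(37) = beta(36)
beta(36) = alpha(35)
alpha(35) = beta(34)
beta(34) = alpha(33)
alpha(33) = beta(32)
beta(32) = alpha(31)
alpha(31) = beta(30)
beta(30) = alpha(29)
alpha(29) = beta(28)
beta(28) = alpha(27)
alpha(27) = beta(26)
beta(26) = alpha(25)
alpha(25) = beta(24)
beta(24) = alpha(23)
alpha(23) = beta(22)
beta(22) = alpha(21)
alpha(21) = beta(20)
beta(20) = alpha(19)
alpha(19) = beta(18)
beta(18) = alpha(17)
alpha(17) = beta(16)
beta(16) = alpha(15)
alpha(15) = beta(14)
beta(14) = alpha(13)
alpha(13) = beta(12)
beta(12) = alpha(11)
alpha(11) = beta(10)
beta(10) = alpha(9)
alpha(9) = beta(8)
beta(8) = alpha(7)
alpha(7) = beta(6)
beta(6) = alpha(5)
alpha(5) = beta(4)
beta(4) = alpha(3)
alpha(3) = beta(2)
beta(2) = alpha(1)
alpha(1) = beta(0)
beta(0) = 0  (base case)
Result: 0

0


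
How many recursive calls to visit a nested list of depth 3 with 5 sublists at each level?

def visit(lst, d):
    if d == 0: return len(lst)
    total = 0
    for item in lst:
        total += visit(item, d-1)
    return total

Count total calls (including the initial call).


At depth 0 (root): 1 call
At depth 1: each of 1 parents calls visit on 5 children = 5 calls
At depth 2: each of 5 parents calls visit on 5 children = 25 calls
At depth 3: each of 25 parents calls visit on 5 children = 125 calls
Total: 1 + 5 + 25 + 125 = 156

156


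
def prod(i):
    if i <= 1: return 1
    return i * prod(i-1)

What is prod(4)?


prod(4)
= 4 * prod(3)
= 4 * 3 * prod(2)
= 4 * 3 * 2 * prod(1)
= 4 * 3 * 2 * 1
= 24

24


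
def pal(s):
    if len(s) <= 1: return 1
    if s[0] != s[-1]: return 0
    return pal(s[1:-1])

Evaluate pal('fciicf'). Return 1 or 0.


pal('fciicf'): s[0]='f' == s[-1]='f' -> check pal('ciic')
pal('ciic'): s[0]='c' == s[-1]='c' -> check pal('ii')
pal('ii'): s[0]='i' == s[-1]='i' -> check pal('')
pal(''): len <= 1 -> return 1  (base case)
Result: 1 (palindrome)

1


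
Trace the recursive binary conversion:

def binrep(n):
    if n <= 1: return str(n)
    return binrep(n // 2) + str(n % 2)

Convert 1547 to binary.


binrep(1547) = binrep(773) + '1'
binrep(773) = binrep(386) + '1'
binrep(386) = binrep(193) + '0'
binrep(193) = binrep(96) + '1'
binrep(96) = binrep(48) + '0'
binrep(48) = binrep(24) + '0'
binrep(24) = binrep(12) + '0'
binrep(12) = binrep(6) + '0'
binrep(6) = binrep(3) + '0'
binrep(3) = binrep(1) + '1'
binrep(1) = '1'  (base case)
Concatenating: '1' + '1' + '0' + '0' + '0' + '0' + '0' + '1' + '0' + '1' + '1' = '11000001011'

11000001011


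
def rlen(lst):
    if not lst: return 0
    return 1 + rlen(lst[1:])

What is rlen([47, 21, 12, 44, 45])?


rlen([47, 21, 12, 44, 45]) = 1 + rlen([21, 12, 44, 45])
rlen([21, 12, 44, 45]) = 1 + rlen([12, 44, 45])
rlen([12, 44, 45]) = 1 + rlen([44, 45])
rlen([44, 45]) = 1 + rlen([45])
rlen([45]) = 1 + rlen([])
rlen([]) = 0  (base case)
Unwinding: 1 + 1 + 1 + 1 + 1 + 0 = 5

5


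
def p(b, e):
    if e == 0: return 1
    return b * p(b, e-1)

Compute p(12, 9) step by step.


p(12, 9)
= 12 * p(12, 8)
= 12 * 12 * p(12, 7)
= 12 * 12 * 12 * p(12, 6)
= 12 * 12 * 12 * 12 * p(12, 5)
= 12 * 12 * 12 * 12 * 12 * p(12, 4)
= 12 * 12 * 12 * 12 * 12 * 12 * p(12, 3)
= 12 * 12 * 12 * 12 * 12 * 12 * 12 * p(12, 2)
= 12 * 12 * 12 * 12 * 12 * 12 * 12 * 12 * p(12, 1)
= 12 * 12 * 12 * 12 * 12 * 12 * 12 * 12 * 12 * p(12, 0)
= 12 * 12 * 12 * 12 * 12 * 12 * 12 * 12 * 12 * 1
= 5159780352

5159780352


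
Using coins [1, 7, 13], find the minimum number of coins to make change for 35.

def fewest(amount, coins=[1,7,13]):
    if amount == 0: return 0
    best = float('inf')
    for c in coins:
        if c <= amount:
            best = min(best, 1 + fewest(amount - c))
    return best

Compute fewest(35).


Building up with DP:
fewest(0) = 0
fewest(1) = min(1+fewest(0)=1+0=1) = 1
fewest(2) = min(1+fewest(1)=1+1=2) = 2
fewest(3) = min(1+fewest(2)=1+2=3) = 3
fewest(4) = min(1+fewest(3)=1+3=4) = 4
fewest(5) = min(1+fewest(4)=1+4=5) = 5
fewest(6) = min(1+fewest(5)=1+5=6) = 6
fewest(7) = min(1+fewest(6)=1+6=7, 1+fewest(0)=1+0=1) = 1
fewest(8) = min(1+fewest(7)=1+1=2, 1+fewest(1)=1+1=2) = 2
fewest(9) = min(1+fewest(8)=1+2=3, 1+fewest(2)=1+2=3) = 3
fewest(10) = min(1+fewest(9)=1+3=4, 1+fewest(3)=1+3=4) = 4
fewest(11) = min(1+fewest(10)=1+4=5, 1+fewest(4)=1+4=5) = 5
fewest(12) = min(1+fewest(11)=1+5=6, 1+fewest(5)=1+5=6) = 6
fewest(13) = min(1+fewest(12)=1+6=7, 1+fewest(6)=1+6=7, 1+fewest(0)=1+0=1) = 1
fewest(14) = min(1+fewest(13)=1+1=2, 1+fewest(7)=1+1=2, 1+fewest(1)=1+1=2) = 2
fewest(15) = min(1+fewest(14)=1+2=3, 1+fewest(8)=1+2=3, 1+fewest(2)=1+2=3) = 3
fewest(16) = min(1+fewest(15)=1+3=4, 1+fewest(9)=1+3=4, 1+fewest(3)=1+3=4) = 4
fewest(17) = min(1+fewest(16)=1+4=5, 1+fewest(10)=1+4=5, 1+fewest(4)=1+4=5) = 5
fewest(18) = min(1+fewest(17)=1+5=6, 1+fewest(11)=1+5=6, 1+fewest(5)=1+5=6) = 6
fewest(19) = min(1+fewest(18)=1+6=7, 1+fewest(12)=1+6=7, 1+fewest(6)=1+6=7) = 7
fewest(20) = min(1+fewest(19)=1+7=8, 1+fewest(13)=1+1=2, 1+fewest(7)=1+1=2) = 2
fewest(21) = min(1+fewest(20)=1+2=3, 1+fewest(14)=1+2=3, 1+fewest(8)=1+2=3) = 3
fewest(22) = min(1+fewest(21)=1+3=4, 1+fewest(15)=1+3=4, 1+fewest(9)=1+3=4) = 4
fewest(23) = min(1+fewest(22)=1+4=5, 1+fewest(16)=1+4=5, 1+fewest(10)=1+4=5) = 5
fewest(24) = min(1+fewest(23)=1+5=6, 1+fewest(17)=1+5=6, 1+fewest(11)=1+5=6) = 6
fewest(25) = min(1+fewest(24)=1+6=7, 1+fewest(18)=1+6=7, 1+fewest(12)=1+6=7) = 7
fewest(26) = min(1+fewest(25)=1+7=8, 1+fewest(19)=1+7=8, 1+fewest(13)=1+1=2) = 2
fewest(27) = min(1+fewest(26)=1+2=3, 1+fewest(20)=1+2=3, 1+fewest(14)=1+2=3) = 3
fewest(28) = min(1+fewest(27)=1+3=4, 1+fewest(21)=1+3=4, 1+fewest(15)=1+3=4) = 4
fewest(29) = min(1+fewest(28)=1+4=5, 1+fewest(22)=1+4=5, 1+fewest(16)=1+4=5) = 5
fewest(30) = min(1+fewest(29)=1+5=6, 1+fewest(23)=1+5=6, 1+fewest(17)=1+5=6) = 6
fewest(31) = min(1+fewest(30)=1+6=7, 1+fewest(24)=1+6=7, 1+fewest(18)=1+6=7) = 7
fewest(32) = min(1+fewest(31)=1+7=8, 1+fewest(25)=1+7=8, 1+fewest(19)=1+7=8) = 8
fewest(33) = min(1+fewest(32)=1+8=9, 1+fewest(26)=1+2=3, 1+fewest(20)=1+2=3) = 3
fewest(34) = min(1+fewest(33)=1+3=4, 1+fewest(27)=1+3=4, 1+fewest(21)=1+3=4) = 4
fewest(35) = min(1+fewest(34)=1+4=5, 1+fewest(28)=1+4=5, 1+fewest(22)=1+4=5) = 5

5


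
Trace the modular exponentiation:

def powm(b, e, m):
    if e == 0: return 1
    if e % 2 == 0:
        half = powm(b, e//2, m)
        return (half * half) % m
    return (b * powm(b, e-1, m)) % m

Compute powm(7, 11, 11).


powm(7, 11, 11): e is odd, compute powm(7, 10, 11)
  powm(7, 10, 11): e is even, compute powm(7, 5, 11)
    powm(7, 5, 11): e is odd, compute powm(7, 4, 11)
      powm(7, 4, 11): e is even, compute powm(7, 2, 11)
        powm(7, 2, 11): e is even, compute powm(7, 1, 11)
          powm(7, 1, 11): e is odd, compute powm(7, 0, 11)
          powm(7, 0, 11) = 1
          (7 * 1) % 11 = 7
        half=7, (7*7) % 11 = 5
      half=5, (5*5) % 11 = 3
    (7 * 3) % 11 = 10
  half=10, (10*10) % 11 = 1
(7 * 1) % 11 = 7

7


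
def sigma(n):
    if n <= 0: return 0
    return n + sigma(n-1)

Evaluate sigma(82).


sigma(82)
= 82 + 81 + 80 + 79 + 78 + 77 + 76 + 75 + 74 + 73 + 72 + 71 + 70 + 69 + 68 + 67 + 66 + 65 + 64 + 63 + 62 + 61 + 60 + 59 + 58 + 57 + 56 + 55 + 54 + 53 + 52 + 51 + 50 + 49 + 48 + 47 + 46 + 45 + 44 + 43 + 42 + 41 + 40 + 39 + 38 + 37 + 36 + 35 + 34 + 33 + 32 + 31 + 30 + 29 + 28 + 27 + 26 + 25 + 24 + 23 + 22 + 21 + 20 + 19 + 18 + 17 + 16 + 15 + 14 + 13 + 12 + 11 + 10 + 9 + 8 + 7 + 6 + 5 + 4 + 3 + 2 + 1 + sigma(0)
= 82 + 81 + 80 + 79 + 78 + 77 + 76 + 75 + 74 + 73 + 72 + 71 + 70 + 69 + 68 + 67 + 66 + 65 + 64 + 63 + 62 + 61 + 60 + 59 + 58 + 57 + 56 + 55 + 54 + 53 + 52 + 51 + 50 + 49 + 48 + 47 + 46 + 45 + 44 + 43 + 42 + 41 + 40 + 39 + 38 + 37 + 36 + 35 + 34 + 33 + 32 + 31 + 30 + 29 + 28 + 27 + 26 + 25 + 24 + 23 + 22 + 21 + 20 + 19 + 18 + 17 + 16 + 15 + 14 + 13 + 12 + 11 + 10 + 9 + 8 + 7 + 6 + 5 + 4 + 3 + 2 + 1 + 0
= 3403

3403


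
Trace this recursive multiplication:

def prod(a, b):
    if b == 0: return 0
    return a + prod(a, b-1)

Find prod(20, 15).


prod(20, 15) = 20 + prod(20, 14)
prod(20, 14) = 20 + prod(20, 13)
prod(20, 13) = 20 + prod(20, 12)
prod(20, 12) = 20 + prod(20, 11)
prod(20, 11) = 20 + prod(20, 10)
prod(20, 10) = 20 + prod(20, 9)
prod(20, 9) = 20 + prod(20, 8)
prod(20, 8) = 20 + prod(20, 7)
prod(20, 7) = 20 + prod(20, 6)
prod(20, 6) = 20 + prod(20, 5)
prod(20, 5) = 20 + prod(20, 4)
prod(20, 4) = 20 + prod(20, 3)
prod(20, 3) = 20 + prod(20, 2)
prod(20, 2) = 20 + prod(20, 1)
prod(20, 1) = 20 + prod(20, 0)
prod(20, 0) = 0  (base case)
Total: 20 + 20 + 20 + 20 + 20 + 20 + 20 + 20 + 20 + 20 + 20 + 20 + 20 + 20 + 20 + 0 = 300

300


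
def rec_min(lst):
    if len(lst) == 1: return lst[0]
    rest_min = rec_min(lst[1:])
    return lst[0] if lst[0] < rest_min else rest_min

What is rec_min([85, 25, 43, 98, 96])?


rec_min([85, 25, 43, 98, 96]): compare 85 with rec_min([25, 43, 98, 96])
rec_min([25, 43, 98, 96]): compare 25 with rec_min([43, 98, 96])
rec_min([43, 98, 96]): compare 43 with rec_min([98, 96])
rec_min([98, 96]): compare 98 with rec_min([96])
rec_min([96]) = 96  (base case)
Compare 98 with 96 -> 96
Compare 43 with 96 -> 43
Compare 25 with 43 -> 25
Compare 85 with 25 -> 25

25


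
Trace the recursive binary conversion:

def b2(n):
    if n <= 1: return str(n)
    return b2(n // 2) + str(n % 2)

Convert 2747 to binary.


b2(2747) = b2(1373) + '1'
b2(1373) = b2(686) + '1'
b2(686) = b2(343) + '0'
b2(343) = b2(171) + '1'
b2(171) = b2(85) + '1'
b2(85) = b2(42) + '1'
b2(42) = b2(21) + '0'
b2(21) = b2(10) + '1'
b2(10) = b2(5) + '0'
b2(5) = b2(2) + '1'
b2(2) = b2(1) + '0'
b2(1) = '1'  (base case)
Concatenating: '1' + '0' + '1' + '0' + '1' + '0' + '1' + '1' + '1' + '0' + '1' + '1' = '101010111011'

101010111011


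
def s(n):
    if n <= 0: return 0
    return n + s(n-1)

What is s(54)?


s(54)
= 54 + 53 + 52 + 51 + 50 + 49 + 48 + 47 + 46 + 45 + 44 + 43 + 42 + 41 + 40 + 39 + 38 + 37 + 36 + 35 + 34 + 33 + 32 + 31 + 30 + 29 + 28 + 27 + 26 + 25 + 24 + 23 + 22 + 21 + 20 + 19 + 18 + 17 + 16 + 15 + 14 + 13 + 12 + 11 + 10 + 9 + 8 + 7 + 6 + 5 + 4 + 3 + 2 + 1 + s(0)
= 54 + 53 + 52 + 51 + 50 + 49 + 48 + 47 + 46 + 45 + 44 + 43 + 42 + 41 + 40 + 39 + 38 + 37 + 36 + 35 + 34 + 33 + 32 + 31 + 30 + 29 + 28 + 27 + 26 + 25 + 24 + 23 + 22 + 21 + 20 + 19 + 18 + 17 + 16 + 15 + 14 + 13 + 12 + 11 + 10 + 9 + 8 + 7 + 6 + 5 + 4 + 3 + 2 + 1 + 0
= 1485

1485


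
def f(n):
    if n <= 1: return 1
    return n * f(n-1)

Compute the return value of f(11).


f(11)
= 11 * f(10)
= 11 * 10 * f(9)
= 11 * 10 * 9 * f(8)
= 11 * 10 * 9 * 8 * f(7)
= 11 * 10 * 9 * 8 * 7 * f(6)
= 11 * 10 * 9 * 8 * 7 * 6 * f(5)
= 11 * 10 * 9 * 8 * 7 * 6 * 5 * f(4)
= 11 * 10 * 9 * 8 * 7 * 6 * 5 * 4 * f(3)
= 11 * 10 * 9 * 8 * 7 * 6 * 5 * 4 * 3 * f(2)
= 11 * 10 * 9 * 8 * 7 * 6 * 5 * 4 * 3 * 2 * f(1)
= 11 * 10 * 9 * 8 * 7 * 6 * 5 * 4 * 3 * 2 * 1
= 39916800

39916800


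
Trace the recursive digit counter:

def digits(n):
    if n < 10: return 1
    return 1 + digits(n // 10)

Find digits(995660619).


digits(995660619) = 1 + digits(99566061)
digits(99566061) = 1 + digits(9956606)
digits(9956606) = 1 + digits(995660)
digits(995660) = 1 + digits(99566)
digits(99566) = 1 + digits(9956)
digits(9956) = 1 + digits(995)
digits(995) = 1 + digits(99)
digits(99) = 1 + digits(9)
digits(9) = 1  (base case: 9 < 10)
Unwinding: 1 + 1 + 1 + 1 + 1 + 1 + 1 + 1 + 1 = 9

9


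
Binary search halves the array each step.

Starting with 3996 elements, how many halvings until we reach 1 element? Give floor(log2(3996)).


3996 / 2 = 1998
1998 / 2 = 999
999 / 2 = 499
499 / 2 = 249
249 / 2 = 124
124 / 2 = 62
62 / 2 = 31
31 / 2 = 15
15 / 2 = 7
7 / 2 = 3
3 / 2 = 1
Reached 1 after 11 halvings

11


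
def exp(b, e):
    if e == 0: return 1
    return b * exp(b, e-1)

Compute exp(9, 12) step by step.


exp(9, 12)
= 9 * exp(9, 11)
= 9 * 9 * exp(9, 10)
= 9 * 9 * 9 * exp(9, 9)
= 9 * 9 * 9 * 9 * exp(9, 8)
= 9 * 9 * 9 * 9 * 9 * exp(9, 7)
= 9 * 9 * 9 * 9 * 9 * 9 * exp(9, 6)
= 9 * 9 * 9 * 9 * 9 * 9 * 9 * exp(9, 5)
= 9 * 9 * 9 * 9 * 9 * 9 * 9 * 9 * exp(9, 4)
= 9 * 9 * 9 * 9 * 9 * 9 * 9 * 9 * 9 * exp(9, 3)
= 9 * 9 * 9 * 9 * 9 * 9 * 9 * 9 * 9 * 9 * exp(9, 2)
= 9 * 9 * 9 * 9 * 9 * 9 * 9 * 9 * 9 * 9 * 9 * exp(9, 1)
= 9 * 9 * 9 * 9 * 9 * 9 * 9 * 9 * 9 * 9 * 9 * 9 * exp(9, 0)
= 9 * 9 * 9 * 9 * 9 * 9 * 9 * 9 * 9 * 9 * 9 * 9 * 1
= 282429536481

282429536481
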